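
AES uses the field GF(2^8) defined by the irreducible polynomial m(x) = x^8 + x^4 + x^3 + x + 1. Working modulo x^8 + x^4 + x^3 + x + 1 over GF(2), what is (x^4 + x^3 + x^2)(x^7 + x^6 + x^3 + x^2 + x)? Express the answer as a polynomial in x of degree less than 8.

x^6 + x^5 + x^3 + x + 1

Multiply in GF(2)[x]: (x^4 + x^3 + x^2)·(x^7 + x^6 + x^3 + x^2 + x) = x^11 + x^8 + x^7 + x^5 + x^3.
Reduce using x^8 ≡ x^4 + x^3 + x + 1 (mod x^8 + x^4 + x^3 + x + 1).
Reduced: x^6 + x^5 + x^3 + x + 1.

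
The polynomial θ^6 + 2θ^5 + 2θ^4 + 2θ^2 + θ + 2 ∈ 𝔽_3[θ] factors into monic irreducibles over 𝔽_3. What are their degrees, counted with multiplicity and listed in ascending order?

6

Write h(θ) = θ^6 + 2θ^5 + 2θ^4 + 2θ^2 + θ + 2.
Roots in 𝔽_3: h(0) = 2; h(1) = 1; h(2) = 1.
Complete factorization: h(θ) = (θ^6 + 2θ^5 + 2θ^4 + 2θ^2 + θ + 2).
Factor degrees with multiplicity: 6 = 6.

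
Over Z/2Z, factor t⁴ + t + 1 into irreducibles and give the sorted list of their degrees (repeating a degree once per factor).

4

Write h(t) = t⁴ + t + 1.
Roots in Z/2Z: h(0) = 1; h(1) = 1.
Complete factorization: h(t) = (t⁴ + t + 1).
Factor degrees with multiplicity: 4 = 4.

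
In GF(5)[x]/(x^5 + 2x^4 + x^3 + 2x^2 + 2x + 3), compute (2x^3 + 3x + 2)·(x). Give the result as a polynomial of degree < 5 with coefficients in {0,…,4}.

Multiply in GF(5)[x]: (2x^3 + 3x + 2)·(x) = 2x^4 + 3x^2 + 2x.
Reduced: 2x^4 + 3x^2 + 2x.

2x^4 + 3x^2 + 2x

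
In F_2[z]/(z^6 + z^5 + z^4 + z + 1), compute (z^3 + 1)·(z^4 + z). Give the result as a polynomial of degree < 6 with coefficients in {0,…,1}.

Multiply in F_2[z]: (z^3 + 1)·(z^4 + z) = z^7 + z.
Reduce using z^6 ≡ z^5 + z^4 + z + 1 (mod z^6 + z^5 + z^4 + z + 1).
Reduced: z^4 + z^2 + z + 1.

z^4 + z^2 + z + 1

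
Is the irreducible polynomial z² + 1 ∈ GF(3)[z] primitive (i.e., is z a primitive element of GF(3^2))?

No

Write f(z) = z² + 1.
|GF(3^2)^×| = 3^2 − 1 = 8. Prime factorization: 8 = 2^3.
f is primitive ⇔ z has order 8 in GF(3)[z]/(f), i.e. z^(8/q) ≠ 1 for each prime q | 8.
z^(4) mod f = 1
Since z^(4) = 1, the order of z divides 4 < 8; not primitive.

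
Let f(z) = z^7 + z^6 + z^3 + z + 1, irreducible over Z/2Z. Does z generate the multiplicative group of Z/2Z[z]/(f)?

Yes

|GF(2^7)^×| = 2^7 − 1 = 127. Prime factorization: 127 = 127.
f is primitive ⇔ z has order 127 in GF(2)[z]/(f), i.e. z^(127/q) ≠ 1 for each prime q | 127.
z^(1) mod f = z.
None equal 1, so z has full order 127; f is primitive.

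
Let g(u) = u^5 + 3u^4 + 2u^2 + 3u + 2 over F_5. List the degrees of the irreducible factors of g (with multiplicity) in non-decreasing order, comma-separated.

Roots in F_5: g(0) = 2; g(1) = 1; g(2) = 1; g(3) = 0 → root; g(4) = 3.
Linear factors from roots: (u + 2).
Complete factorization: g(u) = (u + 2)·(u^2 + 2u + 3)·(u^2 + 4u + 2).
Factor degrees with multiplicity: 1 + 2 + 2 = 5.

1, 2, 2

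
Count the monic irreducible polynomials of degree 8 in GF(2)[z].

30

Gauss's count: N_{2}(8) = (1/8) Σ_{d|8} μ(8/d)·2^d.
Divisors of 8: 1, 2, 4, 8; μ(8/d) for each: 0, 0, -1, 1.
Σ = − 2^4 + 2^8 = 240.
N = 240/8 = 30.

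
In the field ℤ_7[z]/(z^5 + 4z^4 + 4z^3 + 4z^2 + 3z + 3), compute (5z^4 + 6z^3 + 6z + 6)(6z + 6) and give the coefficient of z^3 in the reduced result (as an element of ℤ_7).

Multiply in ℤ_7[z]: (5z^4 + 6z^3 + 6z + 6)·(6z + 6) = 2z^5 + 3z^4 + z^3 + z^2 + 2z + 1.
Reduce using z^5 ≡ 3z^4 + 3z^3 + 3z^2 + 4z + 4 (mod z^5 + 4z^4 + 4z^3 + 4z^2 + 3z + 3).
Reduced: 2z^4 + 3z + 2.

0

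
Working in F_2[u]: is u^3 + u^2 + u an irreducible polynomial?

Write P(u) = u^3 + u^2 + u.
Check for roots in F_2: P(0) = 0 → root; P(1) = 1.
P(0) = 0, so (u) divides P(u); P is reducible.

No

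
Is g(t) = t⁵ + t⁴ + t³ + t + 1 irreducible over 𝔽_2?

Check for roots in 𝔽_2: g(0) = 1; g(1) = 1.
No roots, so no linear factors.
Monic irreducibles of degree 2 over GF(2): t² + t + 1.
None of them divide g (all give nonzero remainder).
No irreducible factor of degree ≤ 2 exists, so g is irreducible over GF(2).

Yes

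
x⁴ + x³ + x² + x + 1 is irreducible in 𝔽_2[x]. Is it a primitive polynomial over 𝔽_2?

No

Write f(x) = x⁴ + x³ + x² + x + 1.
|GF(2^4)^×| = 2^4 − 1 = 15. Prime factorization: 15 = 3·5.
f is primitive ⇔ x has order 15 in GF(2)[x]/(f), i.e. x^(15/q) ≠ 1 for each prime q | 15.
x^(5) mod f = 1
x^(3) mod f = x³.
Since x^(5) = 1, the order of x divides 5 < 15; not primitive.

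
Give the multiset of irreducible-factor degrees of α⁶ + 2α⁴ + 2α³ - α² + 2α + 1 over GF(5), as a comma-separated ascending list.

2, 2, 2

Write f(α) = α⁶ + 2α⁴ + 2α³ - α² + 2α + 1.
Roots in GF(5): f(0) = 1; f(1) = 2; f(2) = 3; f(3) = 3; f(4) = 4.
Complete factorization: f(α) = (α² + α + 1)·(α² + 2α - 1)^2.
Factor degrees with multiplicity: 2 + 2 + 2 = 6.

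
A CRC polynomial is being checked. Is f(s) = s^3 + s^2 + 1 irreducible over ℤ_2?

Yes

Check for roots in ℤ_2: f(0) = 1; f(1) = 1.
No roots. A degree-3 polynomial over a field with no linear factor is irreducible.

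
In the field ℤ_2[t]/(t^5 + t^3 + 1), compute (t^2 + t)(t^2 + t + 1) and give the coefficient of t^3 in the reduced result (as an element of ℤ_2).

Multiply in ℤ_2[t]: (t^2 + t)·(t^2 + t + 1) = t^4 + t.
Reduced: t^4 + t.

0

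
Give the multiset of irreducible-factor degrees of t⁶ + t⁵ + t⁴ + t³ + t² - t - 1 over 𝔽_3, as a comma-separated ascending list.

1, 2, 3

Write g(t) = t⁶ + t⁵ + t⁴ + t³ + t² - t - 1.
Roots in 𝔽_3: g(0) = 2; g(1) = 0 → root; g(2) = 1.
Linear factors from roots: (t - 1).
Complete factorization: g(t) = (t - 1)·(t² + t - 1)·(t³ + t² - 1).
Factor degrees with multiplicity: 1 + 2 + 3 = 6.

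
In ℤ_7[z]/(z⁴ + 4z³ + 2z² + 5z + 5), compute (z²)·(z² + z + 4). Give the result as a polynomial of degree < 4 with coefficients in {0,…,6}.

4z^3 + 2z^2 + 2z + 2

Multiply in ℤ_7[z]: (z²)·(z² + z + 4) = z⁴ + z³ + 4z².
Reduce using z⁴ ≡ 3z³ + 5z² + 2z + 2 (mod z⁴ + 4z³ + 2z² + 5z + 5).
Reduced: 4z³ + 2z² + 2z + 2.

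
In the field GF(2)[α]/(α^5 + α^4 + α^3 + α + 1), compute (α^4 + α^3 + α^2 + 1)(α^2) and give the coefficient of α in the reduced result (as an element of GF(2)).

Multiply in GF(2)[α]: (α^4 + α^3 + α^2 + 1)·(α^2) = α^6 + α^5 + α^4 + α^2.
Reduce using α^5 ≡ α^4 + α^3 + α + 1 (mod α^5 + α^4 + α^3 + α + 1).
Reduced: α.

1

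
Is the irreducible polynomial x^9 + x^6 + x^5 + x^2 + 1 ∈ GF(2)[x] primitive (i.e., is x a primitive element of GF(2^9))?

No

Write f(x) = x^9 + x^6 + x^5 + x^2 + 1.
|GF(2^9)^×| = 2^9 − 1 = 511. Prime factorization: 511 = 7·73.
f is primitive ⇔ x has order 511 in GF(2)[x]/(f), i.e. x^(511/q) ≠ 1 for each prime q | 511.
x^(73) mod f = 1
x^(7) mod f = x^7.
Since x^(73) = 1, the order of x divides 73 < 511; not primitive.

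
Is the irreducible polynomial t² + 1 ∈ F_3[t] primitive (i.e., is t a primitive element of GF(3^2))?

No

Write f(t) = t² + 1.
|GF(3^2)^×| = 3^2 − 1 = 8. Prime factorization: 8 = 2^3.
f is primitive ⇔ t has order 8 in GF(3)[t]/(f), i.e. t^(8/q) ≠ 1 for each prime q | 8.
t^(4) mod f = 1
Since t^(4) = 1, the order of t divides 4 < 8; not primitive.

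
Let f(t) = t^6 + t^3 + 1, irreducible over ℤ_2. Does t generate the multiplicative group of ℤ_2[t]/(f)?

|GF(2^6)^×| = 2^6 − 1 = 63. Prime factorization: 63 = 3^2·7.
f is primitive ⇔ t has order 63 in GF(2)[t]/(f), i.e. t^(63/q) ≠ 1 for each prime q | 63.
t^(21) mod f = t^3.
t^(9) mod f = 1
Since t^(9) = 1, the order of t divides 9 < 63; not primitive.

No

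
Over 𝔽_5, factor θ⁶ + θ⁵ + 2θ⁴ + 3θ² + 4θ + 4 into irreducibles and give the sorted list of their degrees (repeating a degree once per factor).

1, 1, 2, 2

Write f(θ) = θ⁶ + θ⁵ + 2θ⁴ + 3θ² + 4θ + 4.
Roots in 𝔽_5: f(0) = 4; f(1) = 0 → root; f(2) = 2; f(3) = 2; f(4) = 0 → root.
Linear factors from roots: (θ + 4), (θ + 1).
Complete factorization: f(θ) = (θ + 1)·(θ + 4)·(θ² + 2θ + 3)·(θ² + 4θ + 2).
Factor degrees with multiplicity: 1 + 1 + 2 + 2 = 6.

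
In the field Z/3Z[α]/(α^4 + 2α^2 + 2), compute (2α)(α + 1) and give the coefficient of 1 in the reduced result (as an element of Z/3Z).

Multiply in Z/3Z[α]: (2α)·(α + 1) = 2α^2 + 2α.
Reduced: 2α^2 + 2α.

0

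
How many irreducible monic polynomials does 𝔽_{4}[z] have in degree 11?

Gauss's count: N_{4}(11) = (1/11) Σ_{d|11} μ(11/d)·4^d.
Divisors of 11: 1, 11; μ(11/d) for each: -1, 1.
Σ = − 4^1 + 4^11 = 4194300.
N = 4194300/11 = 381300.

381300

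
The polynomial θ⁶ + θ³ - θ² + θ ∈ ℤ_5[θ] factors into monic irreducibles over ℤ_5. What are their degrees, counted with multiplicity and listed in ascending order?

Write h(θ) = θ⁶ + θ³ - θ² + θ.
Roots in ℤ_5: h(0) = 0 → root; h(1) = 2; h(2) = 0 → root; h(3) = 0 → root; h(4) = 3.
Linear factors from roots: (θ), (θ - 2), (θ + 2).
Complete factorization: h(θ) = (θ)·(θ - 2)·(θ + 2)^2·(θ² - 2θ - 2).
Factor degrees with multiplicity: 1 + 1 + 1 + 1 + 2 = 6.

1, 1, 1, 1, 2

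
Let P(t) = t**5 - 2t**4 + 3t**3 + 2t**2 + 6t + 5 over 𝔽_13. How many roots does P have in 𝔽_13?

Evaluate at each of the 13 elements of 𝔽_13:
P(0) = 5; P(1) = 2; P(2) = 10; P(3) = 8; P(4) = 11; P(5) = 8; P(6) = 4; P(7) = 10; P(8) = 7; P(9) = 1; P(10) = 0 → root; P(11) = 4; P(12) = 8.
Roots: {10}.

1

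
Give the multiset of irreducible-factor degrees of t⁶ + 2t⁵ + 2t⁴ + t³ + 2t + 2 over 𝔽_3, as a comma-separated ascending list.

Write h(t) = t⁶ + 2t⁵ + 2t⁴ + t³ + 2t + 2.
Roots in 𝔽_3: h(0) = 2; h(1) = 1; h(2) = 0 → root.
Linear factors from roots: (t + 1).
Complete factorization: h(t) = (t + 1)·(t² + 1)·(t³ + t² + 2).
Factor degrees with multiplicity: 1 + 2 + 3 = 6.

1, 2, 3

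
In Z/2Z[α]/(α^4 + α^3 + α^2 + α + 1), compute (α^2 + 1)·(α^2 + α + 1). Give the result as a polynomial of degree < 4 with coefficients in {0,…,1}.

α^2

Multiply in Z/2Z[α]: (α^2 + 1)·(α^2 + α + 1) = α^4 + α^3 + α + 1.
Reduce using α^4 ≡ α^3 + α^2 + α + 1 (mod α^4 + α^3 + α^2 + α + 1).
Reduced: α^2.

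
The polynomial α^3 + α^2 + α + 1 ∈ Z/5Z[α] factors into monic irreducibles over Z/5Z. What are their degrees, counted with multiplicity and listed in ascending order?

Write h(α) = α^3 + α^2 + α + 1.
Roots in Z/5Z: h(0) = 1; h(1) = 4; h(2) = 0 → root; h(3) = 0 → root; h(4) = 0 → root.
Linear factors from roots: (α - 2), (α + 2), (α + 1).
Complete factorization: h(α) = (α + 1)·(α + 2)·(α - 2).
Factor degrees with multiplicity: 1 + 1 + 1 = 3.

1, 1, 1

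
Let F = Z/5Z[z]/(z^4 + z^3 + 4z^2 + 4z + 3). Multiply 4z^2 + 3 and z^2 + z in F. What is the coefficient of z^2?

Multiply in Z/5Z[z]: (4z^2 + 3)·(z^2 + z) = 4z^4 + 4z^3 + 3z^2 + 3z.
Reduce using z^4 ≡ 4z^3 + z^2 + z + 2 (mod z^4 + z^3 + 4z^2 + 4z + 3).
Reduced: 2z^2 + 2z + 3.

2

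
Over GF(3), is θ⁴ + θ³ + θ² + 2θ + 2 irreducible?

Yes

Write h(θ) = θ⁴ + θ³ + θ² + 2θ + 2.
Check for roots in GF(3): h(0) = 2; h(1) = 1; h(2) = 1.
No roots, so no linear factors.
Monic irreducibles of degree 2 over GF(3): θ² + 1, θ² + θ + 2, θ² + 2θ + 2.
None of them divide h (all give nonzero remainder).
No irreducible factor of degree ≤ 2 exists, so h is irreducible over GF(3).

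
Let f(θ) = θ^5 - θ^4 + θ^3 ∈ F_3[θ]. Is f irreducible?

Check for roots in F_3: f(0) = 0 → root; f(1) = 1; f(2) = 0 → root.
f(0) = 0, so (θ) divides f(θ); f is reducible.

No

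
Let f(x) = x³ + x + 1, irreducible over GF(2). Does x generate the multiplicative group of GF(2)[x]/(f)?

Yes

|GF(2^3)^×| = 2^3 − 1 = 7. Prime factorization: 7 = 7.
f is primitive ⇔ x has order 7 in GF(2)[x]/(f), i.e. x^(7/q) ≠ 1 for each prime q | 7.
x^(1) mod f = x.
None equal 1, so x has full order 7; f is primitive.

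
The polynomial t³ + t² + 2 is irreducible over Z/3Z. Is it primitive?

Write f(t) = t³ + t² + 2.
|GF(3^3)^×| = 3^3 − 1 = 26. Prime factorization: 26 = 2·13.
f is primitive ⇔ t has order 26 in GF(3)[t]/(f), i.e. t^(26/q) ≠ 1 for each prime q | 26.
t^(13) mod f = 1
t^(2) mod f = t².
Since t^(13) = 1, the order of t divides 13 < 26; not primitive.

No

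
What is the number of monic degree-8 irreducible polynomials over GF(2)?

By the necklace-counting formula, N_2(8) = (1/8) Σ_{d|8} μ(8/d)·2^d.
Divisors of 8: 1, 2, 4, 8; μ(8/d) for each: 0, 0, -1, 1.
Σ = − 2^4 + 2^8 = 240.
N = 240/8 = 30.

30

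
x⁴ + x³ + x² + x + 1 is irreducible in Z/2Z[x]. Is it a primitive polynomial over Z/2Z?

No

Write f(x) = x⁴ + x³ + x² + x + 1.
|GF(2^4)^×| = 2^4 − 1 = 15. Prime factorization: 15 = 3·5.
f is primitive ⇔ x has order 15 in GF(2)[x]/(f), i.e. x^(15/q) ≠ 1 for each prime q | 15.
x^(5) mod f = 1
x^(3) mod f = x³.
Since x^(5) = 1, the order of x divides 5 < 15; not primitive.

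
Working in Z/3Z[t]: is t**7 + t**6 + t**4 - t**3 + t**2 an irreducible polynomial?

No

Write g(t) = t**7 + t**6 + t**4 - t**3 + t**2.
Check for roots in Z/3Z: g(0) = 0 → root; g(1) = 0 → root; g(2) = 0 → root.
g(0) = 0, so (t) divides g(t); g is reducible.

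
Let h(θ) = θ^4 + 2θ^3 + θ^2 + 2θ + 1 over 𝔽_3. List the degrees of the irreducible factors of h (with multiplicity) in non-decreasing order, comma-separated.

4

Roots in 𝔽_3: h(0) = 1; h(1) = 1; h(2) = 2.
Complete factorization: h(θ) = (θ^4 + 2θ^3 + θ^2 + 2θ + 1).
Factor degrees with multiplicity: 4 = 4.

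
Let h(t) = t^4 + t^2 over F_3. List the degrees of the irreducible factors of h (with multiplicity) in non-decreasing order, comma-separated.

Roots in F_3: h(0) = 0 → root; h(1) = 2; h(2) = 2.
Linear factors from roots: (t).
Complete factorization: h(t) = (t)^2·(t^2 + 1).
Factor degrees with multiplicity: 1 + 1 + 2 = 4.

1, 1, 2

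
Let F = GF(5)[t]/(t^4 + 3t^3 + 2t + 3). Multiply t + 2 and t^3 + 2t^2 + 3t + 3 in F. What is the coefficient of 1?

3

Multiply in GF(5)[t]: (t + 2)·(t^3 + 2t^2 + 3t + 3) = t^4 + 4t^3 + 2t^2 + 4t + 1.
Reduce using t^4 ≡ 2t^3 + 3t + 2 (mod t^4 + 3t^3 + 2t + 3).
Reduced: t^3 + 2t^2 + 2t + 3.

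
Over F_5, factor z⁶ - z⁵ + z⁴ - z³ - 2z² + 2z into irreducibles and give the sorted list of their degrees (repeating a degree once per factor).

Write g(z) = z⁶ - z⁵ + z⁴ - z³ - 2z² + 2z.
Roots in F_5: g(0) = 0 → root; g(1) = 0 → root; g(2) = 1; g(3) = 3; g(4) = 0 → root.
Linear factors from roots: (z), (z - 1), (z + 1).
Complete factorization: g(z) = (z)·(z + 1)·(z - 1)^2·(z² + 2).
Factor degrees with multiplicity: 1 + 1 + 1 + 1 + 2 = 6.

1, 1, 1, 1, 2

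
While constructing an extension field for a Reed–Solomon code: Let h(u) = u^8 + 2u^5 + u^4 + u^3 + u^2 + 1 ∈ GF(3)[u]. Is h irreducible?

Yes

Check for roots in GF(3): h(0) = 1; h(1) = 1; h(2) = 1.
No roots, so no linear factors.
Monic irreducibles of degree 2 over GF(3): u^2 + 1, u^2 + u + 2, u^2 + 2u + 2.
None of them divide h (all give nonzero remainder).
Degree-3 irreducible divisors: test the 8 monic irreducibles of degree 3 over GF(3).
None of them divide h (all give nonzero remainder).
Degree-4 irreducible divisors: test the 18 monic irreducibles of degree 4 over GF(3).
None of them divide h (all give nonzero remainder).
No irreducible factor of degree ≤ 4 exists, so h is irreducible over GF(3).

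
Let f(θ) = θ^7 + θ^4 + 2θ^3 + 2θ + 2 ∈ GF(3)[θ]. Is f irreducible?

Check for roots in GF(3): f(0) = 2; f(1) = 2; f(2) = 1.
No roots, so no linear factors.
Monic irreducibles of degree 2 over GF(3): θ^2 + 1, θ^2 + θ + 2, θ^2 + 2θ + 2.
None of them divide f (all give nonzero remainder).
Degree-3 irreducible divisors: test the 8 monic irreducibles of degree 3 over GF(3).
None of them divide f (all give nonzero remainder).
No irreducible factor of degree ≤ 3 exists, so f is irreducible over GF(3).

Yes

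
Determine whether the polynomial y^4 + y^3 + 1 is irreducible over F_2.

Write h(y) = y^4 + y^3 + 1.
Check for roots in F_2: h(0) = 1; h(1) = 1.
No roots, so no linear factors.
Monic irreducibles of degree 2 over GF(2): y^2 + y + 1.
None of them divide h (all give nonzero remainder).
No irreducible factor of degree ≤ 2 exists, so h is irreducible over GF(2).

Yes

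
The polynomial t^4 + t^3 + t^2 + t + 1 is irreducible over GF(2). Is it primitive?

Write f(t) = t^4 + t^3 + t^2 + t + 1.
|GF(2^4)^×| = 2^4 − 1 = 15. Prime factorization: 15 = 3·5.
f is primitive ⇔ t has order 15 in GF(2)[t]/(f), i.e. t^(15/q) ≠ 1 for each prime q | 15.
t^(5) mod f = 1
t^(3) mod f = t^3.
Since t^(5) = 1, the order of t divides 5 < 15; not primitive.

No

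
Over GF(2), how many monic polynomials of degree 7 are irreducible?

18

By the necklace-counting formula, N_2(7) = (1/7) Σ_{d|7} μ(7/d)·2^d.
Divisors of 7: 1, 7; μ(7/d) for each: -1, 1.
Σ = − 2^1 + 2^7 = 126.
N = 126/7 = 18.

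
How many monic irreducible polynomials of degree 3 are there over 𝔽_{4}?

x^(4^3) − x is the product of all monic irreducibles of degree dividing 3; Möbius inversion gives N = (1/3) Σ μ(3/d)·4^d.
Divisors of 3: 1, 3; μ(3/d) for each: -1, 1.
Σ = − 4^1 + 4^3 = 60.
N = 60/3 = 20.

20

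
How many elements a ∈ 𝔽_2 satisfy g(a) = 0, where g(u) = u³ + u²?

2

Evaluate at each of the 2 elements of 𝔽_2:
g(0) = 0 → root; g(1) = 0 → root.
Roots: {0, 1}.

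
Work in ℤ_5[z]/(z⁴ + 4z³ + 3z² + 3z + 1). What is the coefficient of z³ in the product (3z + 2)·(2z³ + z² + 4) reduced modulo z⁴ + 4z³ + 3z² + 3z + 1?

Multiply in ℤ_5[z]: (3z + 2)·(2z³ + z² + 4) = z⁴ + 2z³ + 2z² + 2z + 3.
Reduce using z⁴ ≡ z³ + 2z² + 2z + 4 (mod z⁴ + 4z³ + 3z² + 3z + 1).
Reduced: 3z³ + 4z² + 4z + 2.

3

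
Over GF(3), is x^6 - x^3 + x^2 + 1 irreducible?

Yes

Write P(x) = x^6 - x^3 + x^2 + 1.
Check for roots in GF(3): P(0) = 1; P(1) = 2; P(2) = 1.
No roots, so no linear factors.
Monic irreducibles of degree 2 over GF(3): x^2 + 1, x^2 + x - 1, x^2 - x - 1.
None of them divide P (all give nonzero remainder).
Degree-3 irreducible divisors: test the 8 monic irreducibles of degree 3 over GF(3).
None of them divide P (all give nonzero remainder).
No irreducible factor of degree ≤ 3 exists, so P is irreducible over GF(3).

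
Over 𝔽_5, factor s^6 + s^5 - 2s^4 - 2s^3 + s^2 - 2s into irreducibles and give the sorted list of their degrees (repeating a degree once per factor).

1, 2, 3

Write g(s) = s^6 + s^5 - 2s^4 - 2s^3 + s^2 - 2s.
Roots in 𝔽_5: g(0) = 0 → root; g(1) = 2; g(2) = 3; g(3) = 4; g(4) = 3.
Linear factors from roots: (s).
Complete factorization: g(s) = (s)·(s^2 - 2s - 2)·(s^3 - 2s^2 + s + 1).
Factor degrees with multiplicity: 1 + 2 + 3 = 6.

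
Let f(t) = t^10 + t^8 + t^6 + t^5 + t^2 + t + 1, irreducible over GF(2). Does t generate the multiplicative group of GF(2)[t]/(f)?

No

|GF(2^10)^×| = 2^10 − 1 = 1023. Prime factorization: 1023 = 3·11·31.
f is primitive ⇔ t has order 1023 in GF(2)[t]/(f), i.e. t^(1023/q) ≠ 1 for each prime q | 1023.
t^(341) mod f = 1
t^(93) mod f = t^9 + t^8 + t^6 + t^3 + t^2 + t.
t^(33) mod f = t^9 + t^7 + t.
Since t^(341) = 1, the order of t divides 341 < 1023; not primitive.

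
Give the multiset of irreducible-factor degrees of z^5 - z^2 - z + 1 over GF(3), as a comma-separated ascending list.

1, 1, 1, 2

Write f(z) = z^5 - z^2 - z + 1.
Roots in GF(3): f(0) = 1; f(1) = 0 → root; f(2) = 0 → root.
Linear factors from roots: (z - 1), (z + 1).
Complete factorization: f(z) = (z - 1)·(z + 1)^2·(z^2 - z - 1).
Factor degrees with multiplicity: 1 + 1 + 1 + 2 = 5.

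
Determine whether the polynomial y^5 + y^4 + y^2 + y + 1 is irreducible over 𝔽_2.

Yes

Write g(y) = y^5 + y^4 + y^2 + y + 1.
Check for roots in 𝔽_2: g(0) = 1; g(1) = 1.
No roots, so no linear factors.
Monic irreducibles of degree 2 over GF(2): y^2 + y + 1.
None of them divide g (all give nonzero remainder).
No irreducible factor of degree ≤ 2 exists, so g is irreducible over GF(2).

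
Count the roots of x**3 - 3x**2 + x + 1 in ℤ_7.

3

Write g(x) = x**3 - 3x**2 + x + 1.
Evaluate at each of the 7 elements of ℤ_7:
g(0) = 1; g(1) = 0 → root; g(2) = 6; g(3) = 4; g(4) = 0 → root; g(5) = 0 → root; g(6) = 3.
Roots: {1, 4, 5}.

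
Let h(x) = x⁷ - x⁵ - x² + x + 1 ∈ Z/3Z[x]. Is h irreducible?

Yes

Check for roots in Z/3Z: h(0) = 1; h(1) = 1; h(2) = 2.
No roots, so no linear factors.
Monic irreducibles of degree 2 over GF(3): x² + 1, x² + x - 1, x² - x - 1.
None of them divide h (all give nonzero remainder).
Degree-3 irreducible divisors: test the 8 monic irreducibles of degree 3 over GF(3).
None of them divide h (all give nonzero remainder).
No irreducible factor of degree ≤ 3 exists, so h is irreducible over GF(3).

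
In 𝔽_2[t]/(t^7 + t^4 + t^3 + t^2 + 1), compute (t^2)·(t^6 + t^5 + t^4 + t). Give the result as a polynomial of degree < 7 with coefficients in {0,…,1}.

t^6 + t^5 + t^3 + t^2 + t + 1

Multiply in 𝔽_2[t]: (t^2)·(t^6 + t^5 + t^4 + t) = t^8 + t^7 + t^6 + t^3.
Reduce using t^7 ≡ t^4 + t^3 + t^2 + 1 (mod t^7 + t^4 + t^3 + t^2 + 1).
Reduced: t^6 + t^5 + t^3 + t^2 + t + 1.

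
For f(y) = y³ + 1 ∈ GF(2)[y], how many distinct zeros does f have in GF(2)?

Evaluate at each of the 2 elements of GF(2):
f(0) = 1; f(1) = 0 → root.
Roots: {1}.

1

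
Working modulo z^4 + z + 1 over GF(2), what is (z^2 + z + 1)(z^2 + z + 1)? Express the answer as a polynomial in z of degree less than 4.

z^2 + z

Multiply in GF(2)[z]: (z^2 + z + 1)·(z^2 + z + 1) = z^4 + z^2 + 1.
Reduce using z^4 ≡ z + 1 (mod z^4 + z + 1).
Reduced: z^2 + z.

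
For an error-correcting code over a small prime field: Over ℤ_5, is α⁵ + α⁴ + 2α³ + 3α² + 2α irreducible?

Write h(α) = α⁵ + α⁴ + 2α³ + 3α² + 2α.
Check for roots in ℤ_5: h(0) = 0 → root; h(1) = 4; h(2) = 0 → root; h(3) = 1; h(4) = 4.
h(0) = 0, so (α) divides h(α); h is reducible.

No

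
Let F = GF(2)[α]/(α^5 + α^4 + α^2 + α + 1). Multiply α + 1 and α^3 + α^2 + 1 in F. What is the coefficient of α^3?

0

Multiply in GF(2)[α]: (α + 1)·(α^3 + α^2 + 1) = α^4 + α^2 + α + 1.
Reduced: α^4 + α^2 + α + 1.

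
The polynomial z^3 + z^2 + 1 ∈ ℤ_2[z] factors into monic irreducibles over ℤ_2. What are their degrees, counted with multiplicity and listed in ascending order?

Write f(z) = z^3 + z^2 + 1.
Roots in ℤ_2: f(0) = 1; f(1) = 1.
Complete factorization: f(z) = (z^3 + z^2 + 1).
Factor degrees with multiplicity: 3 = 3.

3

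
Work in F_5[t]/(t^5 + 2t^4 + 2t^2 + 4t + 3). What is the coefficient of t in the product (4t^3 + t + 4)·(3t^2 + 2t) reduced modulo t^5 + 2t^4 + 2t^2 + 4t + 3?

Multiply in F_5[t]: (4t^3 + t + 4)·(3t^2 + 2t) = 2t^5 + 3t^4 + 3t^3 + 4t^2 + 3t.
Reduce using t^5 ≡ 3t^4 + 3t^2 + t + 2 (mod t^5 + 2t^4 + 2t^2 + 4t + 3).
Reduced: 4t^4 + 3t^3 + 4.

0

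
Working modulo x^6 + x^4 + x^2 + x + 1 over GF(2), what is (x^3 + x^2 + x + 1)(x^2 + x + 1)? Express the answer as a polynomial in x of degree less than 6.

x^5 + x^3 + x^2 + 1

Multiply in GF(2)[x]: (x^3 + x^2 + x + 1)·(x^2 + x + 1) = x^5 + x^3 + x^2 + 1.
Reduced: x^5 + x^3 + x^2 + 1.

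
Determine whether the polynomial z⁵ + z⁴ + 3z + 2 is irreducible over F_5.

No

Write g(z) = z⁵ + z⁴ + 3z + 2.
Check for roots in F_5: g(0) = 2; g(1) = 2; g(2) = 1; g(3) = 0 → root; g(4) = 4.
g(3) = 0, so (z − 3) divides g(z); g is reducible.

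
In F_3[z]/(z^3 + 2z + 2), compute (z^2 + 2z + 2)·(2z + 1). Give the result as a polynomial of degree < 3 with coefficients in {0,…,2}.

Multiply in F_3[z]: (z^2 + 2z + 2)·(2z + 1) = 2z^3 + 2z^2 + 2.
Reduce using z^3 ≡ z + 1 (mod z^3 + 2z + 2).
Reduced: 2z^2 + 2z + 1.

2z^2 + 2z + 1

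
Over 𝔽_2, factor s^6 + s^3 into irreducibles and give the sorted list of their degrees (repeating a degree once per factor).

Write g(s) = s^6 + s^3.
Roots in 𝔽_2: g(0) = 0 → root; g(1) = 0 → root.
Linear factors from roots: (s), (s + 1).
Complete factorization: g(s) = (s + 1)·(s)^3·(s^2 + s + 1).
Factor degrees with multiplicity: 1 + 1 + 1 + 1 + 2 = 6.

1, 1, 1, 1, 2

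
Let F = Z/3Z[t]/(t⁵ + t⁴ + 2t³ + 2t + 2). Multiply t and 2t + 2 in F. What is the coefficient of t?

2

Multiply in Z/3Z[t]: (t)·(2t + 2) = 2t² + 2t.
Reduced: 2t² + 2t.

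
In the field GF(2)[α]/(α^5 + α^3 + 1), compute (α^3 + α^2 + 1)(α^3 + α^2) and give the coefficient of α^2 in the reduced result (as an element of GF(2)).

1

Multiply in GF(2)[α]: (α^3 + α^2 + 1)·(α^3 + α^2) = α^6 + α^4 + α^3 + α^2.
Reduce using α^5 ≡ α^3 + 1 (mod α^5 + α^3 + 1).
Reduced: α^3 + α^2 + α.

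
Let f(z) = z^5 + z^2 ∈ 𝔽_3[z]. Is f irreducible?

Check for roots in 𝔽_3: f(0) = 0 → root; f(1) = 2; f(2) = 0 → root.
f(0) = 0, so (z) divides f(z); f is reducible.

No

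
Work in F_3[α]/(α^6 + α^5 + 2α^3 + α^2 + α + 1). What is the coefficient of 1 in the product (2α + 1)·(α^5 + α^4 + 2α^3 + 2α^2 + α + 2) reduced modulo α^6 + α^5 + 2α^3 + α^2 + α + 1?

Multiply in F_3[α]: (2α + 1)·(α^5 + α^4 + 2α^3 + 2α^2 + α + 2) = 2α^6 + 2α^4 + α^2 + 2α + 2.
Reduce using α^6 ≡ 2α^5 + α^3 + 2α^2 + 2α + 2 (mod α^6 + α^5 + 2α^3 + α^2 + α + 1).
Reduced: α^5 + 2α^4 + 2α^3 + 2α^2.

0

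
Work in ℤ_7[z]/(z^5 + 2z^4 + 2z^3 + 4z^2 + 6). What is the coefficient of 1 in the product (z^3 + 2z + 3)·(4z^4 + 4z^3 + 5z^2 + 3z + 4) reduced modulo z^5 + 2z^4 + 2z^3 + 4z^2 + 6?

4

Multiply in ℤ_7[z]: (z^3 + 2z + 3)·(4z^4 + 4z^3 + 5z^2 + 3z + 4) = 4z^7 + 4z^6 + 6z^5 + 2z^4 + 5z^3 + 3z + 5.
Reduce using z^5 ≡ 5z^4 + 5z^3 + 3z^2 + 1 (mod z^5 + 2z^4 + 2z^3 + 4z^2 + 6).
Reduced: 3z^4 + 2z^3 + z^2 + 6z + 4.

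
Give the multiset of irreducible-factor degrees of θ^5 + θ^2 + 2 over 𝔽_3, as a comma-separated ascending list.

2, 3

Write g(θ) = θ^5 + θ^2 + 2.
Roots in 𝔽_3: g(0) = 2; g(1) = 1; g(2) = 2.
Complete factorization: g(θ) = (θ^2 + 2θ + 2)·(θ^3 + θ^2 + 2θ + 1).
Factor degrees with multiplicity: 2 + 3 = 5.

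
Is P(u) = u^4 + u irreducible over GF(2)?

No

Check for roots in GF(2): P(0) = 0 → root; P(1) = 0 → root.
P(0) = 0, so (u) divides P(u); P is reducible.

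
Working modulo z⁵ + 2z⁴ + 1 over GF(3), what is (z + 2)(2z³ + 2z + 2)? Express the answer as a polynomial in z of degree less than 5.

Multiply in GF(3)[z]: (z + 2)·(2z³ + 2z + 2) = 2z⁴ + z³ + 2z² + 1.
Reduced: 2z⁴ + z³ + 2z² + 1.

2z^4 + z^3 + 2z^2 + 1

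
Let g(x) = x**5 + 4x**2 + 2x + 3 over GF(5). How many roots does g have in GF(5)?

Evaluate at each of the 5 elements of GF(5):
g(0) = 3; g(1) = 0 → root; g(2) = 0 → root; g(3) = 3; g(4) = 4.
Roots: {1, 2}.

2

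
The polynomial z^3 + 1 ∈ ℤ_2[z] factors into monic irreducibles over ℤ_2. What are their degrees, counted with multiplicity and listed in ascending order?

1, 2

Write f(z) = z^3 + 1.
Roots in ℤ_2: f(0) = 1; f(1) = 0 → root.
Linear factors from roots: (z + 1).
Complete factorization: f(z) = (z + 1)·(z^2 + z + 1).
Factor degrees with multiplicity: 1 + 2 = 3.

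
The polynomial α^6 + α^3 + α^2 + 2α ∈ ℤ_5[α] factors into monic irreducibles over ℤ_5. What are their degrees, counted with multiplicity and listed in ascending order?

1, 1, 1, 1, 2

Write h(α) = α^6 + α^3 + α^2 + 2α.
Roots in ℤ_5: h(0) = 0 → root; h(1) = 0 → root; h(2) = 0 → root; h(3) = 1; h(4) = 4.
Linear factors from roots: (α), (α - 1), (α - 2).
Complete factorization: h(α) = (α)·(α - 1)·(α - 2)^2·(α^2 + 2).
Factor degrees with multiplicity: 1 + 1 + 1 + 1 + 2 = 6.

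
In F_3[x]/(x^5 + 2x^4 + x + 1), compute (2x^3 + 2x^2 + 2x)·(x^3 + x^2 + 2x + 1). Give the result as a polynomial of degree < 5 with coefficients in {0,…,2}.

Multiply in F_3[x]: (2x^3 + 2x^2 + 2x)·(x^3 + x^2 + 2x + 1) = 2x^6 + x^5 + 2x^4 + 2x^3 + 2x.
Reduce using x^5 ≡ x^4 + 2x + 2 (mod x^5 + 2x^4 + x + 1).
Reduced: 2x^4 + 2x^3 + x^2.

2x^4 + 2x^3 + x^2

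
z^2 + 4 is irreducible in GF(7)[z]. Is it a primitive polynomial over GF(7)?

Write f(z) = z^2 + 4.
|GF(7^2)^×| = 7^2 − 1 = 48. Prime factorization: 48 = 2^4·3.
f is primitive ⇔ z has order 48 in GF(7)[z]/(f), i.e. z^(48/q) ≠ 1 for each prime q | 48.
z^(24) mod f = 1
z^(16) mod f = 2.
Since z^(24) = 1, the order of z divides 24 < 48; not primitive.

No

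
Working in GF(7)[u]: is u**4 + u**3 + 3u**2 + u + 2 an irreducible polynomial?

No

Write m(u) = u**4 + u**3 + 3u**2 + u + 2.
Check for roots in GF(7): m(0) = 2; m(1) = 1; m(2) = 5; m(3) = 0 → root; m(4) = 3; m(5) = 6; m(6) = 4.
m(3) = 0, so (u − 3) divides m(u); m is reducible.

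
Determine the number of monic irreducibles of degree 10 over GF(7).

28245840

By the necklace-counting formula, N_7(10) = (1/10) Σ_{d|10} μ(10/d)·7^d.
Divisors of 10: 1, 2, 5, 10; μ(10/d) for each: 1, -1, -1, 1.
Σ = 7^1 − 7^2 − 7^5 + 7^10 = 282458400.
N = 282458400/10 = 28245840.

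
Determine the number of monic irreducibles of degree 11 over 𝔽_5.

By the necklace-counting formula, N_5(11) = (1/11) Σ_{d|11} μ(11/d)·5^d.
Divisors of 11: 1, 11; μ(11/d) for each: -1, 1.
Σ = − 5^1 + 5^11 = 48828120.
N = 48828120/11 = 4438920.

4438920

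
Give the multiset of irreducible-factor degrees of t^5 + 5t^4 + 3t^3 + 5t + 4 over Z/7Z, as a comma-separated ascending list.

1, 1, 1, 2

Write f(t) = t^5 + 5t^4 + 3t^3 + 5t + 4.
Linear factors from roots: (t + 3), (t + 1).
Complete factorization: f(t) = (t + 1)·(t + 3)^2·(t^2 + 5t + 2).
Factor degrees with multiplicity: 1 + 1 + 1 + 2 = 5.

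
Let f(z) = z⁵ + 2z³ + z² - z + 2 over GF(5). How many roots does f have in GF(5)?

Evaluate at each of the 5 elements of GF(5):
f(0) = 2; f(1) = 0 → root; f(2) = 2; f(3) = 0 → root; f(4) = 1.
Roots: {1, 3}.

2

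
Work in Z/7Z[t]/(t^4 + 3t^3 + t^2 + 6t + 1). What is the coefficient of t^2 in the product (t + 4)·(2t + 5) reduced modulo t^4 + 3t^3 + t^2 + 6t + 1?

2

Multiply in Z/7Z[t]: (t + 4)·(2t + 5) = 2t^2 + 6t + 6.
Reduced: 2t^2 + 6t + 6.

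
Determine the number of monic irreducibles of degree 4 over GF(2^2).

60

Gauss's count: N_{4}(4) = (1/4) Σ_{d|4} μ(4/d)·4^d.
Divisors of 4: 1, 2, 4; μ(4/d) for each: 0, -1, 1.
Σ = − 4^2 + 4^4 = 240.
N = 240/4 = 60.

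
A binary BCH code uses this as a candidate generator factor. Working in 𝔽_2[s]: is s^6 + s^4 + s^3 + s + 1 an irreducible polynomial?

Write P(s) = s^6 + s^4 + s^3 + s + 1.
Check for roots in 𝔽_2: P(0) = 1; P(1) = 1.
No roots, so no linear factors.
Monic irreducibles of degree 2 over GF(2): s^2 + s + 1.
None of them divide P (all give nonzero remainder).
Monic irreducibles of degree 3 over GF(2): s^3 + s + 1, s^3 + s^2 + 1.
None of them divide P (all give nonzero remainder).
No irreducible factor of degree ≤ 3 exists, so P is irreducible over GF(2).

Yes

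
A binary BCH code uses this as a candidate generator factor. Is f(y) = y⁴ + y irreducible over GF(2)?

No

Check for roots in GF(2): f(0) = 0 → root; f(1) = 0 → root.
f(0) = 0, so (y) divides f(y); f is reducible.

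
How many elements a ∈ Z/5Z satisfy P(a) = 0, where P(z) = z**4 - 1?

4

Evaluate at each of the 5 elements of Z/5Z:
P(0) = 4; P(1) = 0 → root; P(2) = 0 → root; P(3) = 0 → root; P(4) = 0 → root.
Roots: {1, 2, 3, 4}.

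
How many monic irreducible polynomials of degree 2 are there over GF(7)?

21

Gauss's count: N_{7}(2) = (1/2) Σ_{d|2} μ(2/d)·7^d.
Divisors of 2: 1, 2; μ(2/d) for each: -1, 1.
Σ = − 7^1 + 7^2 = 42.
N = 42/2 = 21.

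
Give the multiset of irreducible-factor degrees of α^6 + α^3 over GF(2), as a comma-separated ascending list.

1, 1, 1, 1, 2

Write g(α) = α^6 + α^3.
Roots in GF(2): g(0) = 0 → root; g(1) = 0 → root.
Linear factors from roots: (α), (α + 1).
Complete factorization: g(α) = (α + 1)·(α)^3·(α^2 + α + 1).
Factor degrees with multiplicity: 1 + 1 + 1 + 1 + 2 = 6.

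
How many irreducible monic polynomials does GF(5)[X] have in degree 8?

The number of monic irreducibles of degree 8 over GF(5) is (1/8)·Σ_{d∣8} μ(8/d) 5^d.
Divisors of 8: 1, 2, 4, 8; μ(8/d) for each: 0, 0, -1, 1.
Σ = − 5^4 + 5^8 = 390000.
N = 390000/8 = 48750.

48750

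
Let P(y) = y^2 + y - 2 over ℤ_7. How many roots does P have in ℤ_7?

Evaluate at each of the 7 elements of ℤ_7:
P(0) = 5; P(1) = 0 → root; P(2) = 4; P(3) = 3; P(4) = 4; P(5) = 0 → root; P(6) = 5.
Roots: {1, 5}.

2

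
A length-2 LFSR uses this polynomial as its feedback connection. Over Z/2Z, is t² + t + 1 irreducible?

Yes

Write h(t) = t² + t + 1.
Check for roots in Z/2Z: h(0) = 1; h(1) = 1.
No roots. A degree-2 polynomial over a field with no linear factor is irreducible.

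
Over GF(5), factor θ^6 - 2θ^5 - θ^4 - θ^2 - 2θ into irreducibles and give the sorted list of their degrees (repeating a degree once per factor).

1, 1, 2, 2

Write g(θ) = θ^6 - 2θ^5 - θ^4 - θ^2 - 2θ.
Roots in GF(5): g(0) = 0 → root; g(1) = 0 → root; g(2) = 1; g(3) = 2; g(4) = 3.
Linear factors from roots: (θ), (θ - 1).
Complete factorization: g(θ) = (θ)·(θ - 1)·(θ^2 + 2)·(θ^2 - θ + 1).
Factor degrees with multiplicity: 1 + 1 + 2 + 2 = 6.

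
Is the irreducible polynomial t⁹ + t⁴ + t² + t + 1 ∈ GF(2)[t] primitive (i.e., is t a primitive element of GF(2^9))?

No

Write f(t) = t⁹ + t⁴ + t² + t + 1.
|GF(2^9)^×| = 2^9 − 1 = 511. Prime factorization: 511 = 7·73.
f is primitive ⇔ t has order 511 in GF(2)[t]/(f), i.e. t^(511/q) ≠ 1 for each prime q | 511.
t^(73) mod f = 1
t^(7) mod f = t⁷.
Since t^(73) = 1, the order of t divides 73 < 511; not primitive.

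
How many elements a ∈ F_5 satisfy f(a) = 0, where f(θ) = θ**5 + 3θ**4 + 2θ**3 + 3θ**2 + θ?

4

Evaluate at each of the 5 elements of F_5:
f(0) = 0 → root; f(1) = 0 → root; f(2) = 0 → root; f(3) = 0 → root; f(4) = 2.
Roots: {0, 1, 2, 3}.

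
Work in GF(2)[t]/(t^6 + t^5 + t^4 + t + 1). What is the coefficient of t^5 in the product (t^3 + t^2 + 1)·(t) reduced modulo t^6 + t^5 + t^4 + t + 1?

0

Multiply in GF(2)[t]: (t^3 + t^2 + 1)·(t) = t^4 + t^3 + t.
Reduced: t^4 + t^3 + t.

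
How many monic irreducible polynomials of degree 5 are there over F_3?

Gauss's count: N_{3}(5) = (1/5) Σ_{d|5} μ(5/d)·3^d.
Divisors of 5: 1, 5; μ(5/d) for each: -1, 1.
Σ = − 3^1 + 3^5 = 240.
N = 240/5 = 48.

48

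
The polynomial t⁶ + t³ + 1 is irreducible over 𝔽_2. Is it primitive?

No

Write f(t) = t⁶ + t³ + 1.
|GF(2^6)^×| = 2^6 − 1 = 63. Prime factorization: 63 = 3^2·7.
f is primitive ⇔ t has order 63 in GF(2)[t]/(f), i.e. t^(63/q) ≠ 1 for each prime q | 63.
t^(21) mod f = t³.
t^(9) mod f = 1
Since t^(9) = 1, the order of t divides 9 < 63; not primitive.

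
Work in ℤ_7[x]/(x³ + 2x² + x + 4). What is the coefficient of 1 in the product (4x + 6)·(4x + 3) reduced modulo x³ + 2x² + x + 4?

Multiply in ℤ_7[x]: (4x + 6)·(4x + 3) = 2x² + x + 4.
Reduced: 2x² + x + 4.

4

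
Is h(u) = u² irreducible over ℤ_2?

No

Check for roots in ℤ_2: h(0) = 0 → root; h(1) = 1.
h(0) = 0, so (u) divides h(u); h is reducible.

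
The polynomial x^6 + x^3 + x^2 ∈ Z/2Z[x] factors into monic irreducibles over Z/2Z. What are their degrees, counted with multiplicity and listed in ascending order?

1, 1, 4

Write f(x) = x^6 + x^3 + x^2.
Roots in Z/2Z: f(0) = 0 → root; f(1) = 1.
Linear factors from roots: (x).
Complete factorization: f(x) = (x)^2·(x^4 + x + 1).
Factor degrees with multiplicity: 1 + 1 + 4 = 6.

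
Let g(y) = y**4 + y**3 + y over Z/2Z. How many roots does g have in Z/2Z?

Evaluate at each of the 2 elements of Z/2Z:
g(0) = 0 → root; g(1) = 1.
Roots: {0}.

1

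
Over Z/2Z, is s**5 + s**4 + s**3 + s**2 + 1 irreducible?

Yes

Write f(s) = s**5 + s**4 + s**3 + s**2 + 1.
Check for roots in Z/2Z: f(0) = 1; f(1) = 1.
No roots, so no linear factors.
Monic irreducibles of degree 2 over GF(2): s**2 + s + 1.
None of them divide f (all give nonzero remainder).
No irreducible factor of degree ≤ 2 exists, so f is irreducible over GF(2).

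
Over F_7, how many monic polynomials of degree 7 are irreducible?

117648

x^(7^7) − x is the product of all monic irreducibles of degree dividing 7; Möbius inversion gives N = (1/7) Σ μ(7/d)·7^d.
Divisors of 7: 1, 7; μ(7/d) for each: -1, 1.
Σ = − 7^1 + 7^7 = 823536.
N = 823536/7 = 117648.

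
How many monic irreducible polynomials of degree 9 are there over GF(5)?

217000

By the necklace-counting formula, N_5(9) = (1/9) Σ_{d|9} μ(9/d)·5^d.
Divisors of 9: 1, 3, 9; μ(9/d) for each: 0, -1, 1.
Σ = − 5^3 + 5^9 = 1953000.
N = 1953000/9 = 217000.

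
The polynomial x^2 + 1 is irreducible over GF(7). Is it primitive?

No

Write f(x) = x^2 + 1.
|GF(7^2)^×| = 7^2 − 1 = 48. Prime factorization: 48 = 2^4·3.
f is primitive ⇔ x has order 48 in GF(7)[x]/(f), i.e. x^(48/q) ≠ 1 for each prime q | 48.
x^(24) mod f = 1
x^(16) mod f = 1
Since x^(24) = 1, the order of x divides 24 < 48; not primitive.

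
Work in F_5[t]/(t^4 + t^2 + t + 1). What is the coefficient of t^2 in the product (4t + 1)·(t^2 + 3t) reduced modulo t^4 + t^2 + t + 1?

3

Multiply in F_5[t]: (4t + 1)·(t^2 + 3t) = 4t^3 + 3t^2 + 3t.
Reduced: 4t^3 + 3t^2 + 3t.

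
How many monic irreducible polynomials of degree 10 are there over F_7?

28245840

By the necklace-counting formula, N_7(10) = (1/10) Σ_{d|10} μ(10/d)·7^d.
Divisors of 10: 1, 2, 5, 10; μ(10/d) for each: 1, -1, -1, 1.
Σ = 7^1 − 7^2 − 7^5 + 7^10 = 282458400.
N = 282458400/10 = 28245840.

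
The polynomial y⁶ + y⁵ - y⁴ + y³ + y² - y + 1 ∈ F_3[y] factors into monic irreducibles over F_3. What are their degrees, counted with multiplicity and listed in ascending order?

Write g(y) = y⁶ + y⁵ - y⁴ + y³ + y² - y + 1.
Roots in F_3: g(0) = 1; g(1) = 0 → root; g(2) = 1.
Linear factors from roots: (y - 1).
Complete factorization: g(y) = (y - 1)·(y² - y - 1)·(y³ - y + 1).
Factor degrees with multiplicity: 1 + 2 + 3 = 6.

1, 2, 3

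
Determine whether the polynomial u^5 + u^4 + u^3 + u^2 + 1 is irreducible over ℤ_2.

Write P(u) = u^5 + u^4 + u^3 + u^2 + 1.
Check for roots in ℤ_2: P(0) = 1; P(1) = 1.
No roots, so no linear factors.
Monic irreducibles of degree 2 over GF(2): u^2 + u + 1.
None of them divide P (all give nonzero remainder).
No irreducible factor of degree ≤ 2 exists, so P is irreducible over GF(2).

Yes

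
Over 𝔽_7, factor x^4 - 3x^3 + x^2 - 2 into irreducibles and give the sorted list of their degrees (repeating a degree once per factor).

1, 1, 2

Write g(x) = x^4 - 3x^3 + x^2 - 2.
Linear factors from roots: (x - 3), (x + 2).
Complete factorization: g(x) = (x + 2)·(x - 3)·(x^2 - 2x - 2).
Factor degrees with multiplicity: 1 + 1 + 2 = 4.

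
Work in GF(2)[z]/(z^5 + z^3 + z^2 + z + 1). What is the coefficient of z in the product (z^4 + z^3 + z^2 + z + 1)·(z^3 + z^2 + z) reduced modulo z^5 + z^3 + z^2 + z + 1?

Multiply in GF(2)[z]: (z^4 + z^3 + z^2 + z + 1)·(z^3 + z^2 + z) = z^7 + z^5 + z^4 + z^3 + z.
Reduce using z^5 ≡ z^3 + z^2 + z + 1 (mod z^5 + z^3 + z^2 + z + 1).
Reduced: z^2 + z.

1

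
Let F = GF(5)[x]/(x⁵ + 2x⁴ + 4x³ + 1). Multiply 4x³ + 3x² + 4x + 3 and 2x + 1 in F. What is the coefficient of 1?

3

Multiply in GF(5)[x]: (4x³ + 3x² + 4x + 3)·(2x + 1) = 3x⁴ + x² + 3.
Reduced: 3x⁴ + x² + 3.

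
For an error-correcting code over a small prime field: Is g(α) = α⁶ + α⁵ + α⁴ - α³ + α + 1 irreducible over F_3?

Yes

Check for roots in F_3: g(0) = 1; g(1) = 1; g(2) = 2.
No roots, so no linear factors.
Monic irreducibles of degree 2 over GF(3): α² + 1, α² + α - 1, α² - α - 1.
None of them divide g (all give nonzero remainder).
Degree-3 irreducible divisors: test the 8 monic irreducibles of degree 3 over GF(3).
None of them divide g (all give nonzero remainder).
No irreducible factor of degree ≤ 3 exists, so g is irreducible over GF(3).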